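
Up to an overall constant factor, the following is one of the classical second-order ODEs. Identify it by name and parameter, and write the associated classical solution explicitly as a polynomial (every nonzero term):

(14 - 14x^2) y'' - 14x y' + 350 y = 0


All three coefficients share the factor 14; dividing through by 14 gives  (1 - x^2) y'' - x y' + 25 y = 0.
This matches the Chebyshev equation (1 - x^2) y'' - x y' + n^2 y = 0 (note the -x y' term, not -2x y') with n^2 = 25, so n = 5; the polynomial solution is T_5(x).
With y = sum_k a_k x^k, matching x^k gives (k+2)(k+1) a_{k+2} = (k^2 - n^2) a_k = (k - 5)(k + 5) a_k. The right side vanishes at k = 5, so the series with the parity of 5 terminates at degree 5.
Standard normalization: leading coefficient of T_n is 2^(n-1), so a_5 = 2^4 = 16. Work downward with a_k = (k+1)(k+2) a_{k+2} / ((k - 5)(k + 5)):
  a_3 = (4)(5)(16) / ((3 - 5)(3 + 5)) = 320/(-16) = -20
  a_1 = (2)(3)(-20) / ((1 - 5)(1 + 5)) = -120/(-24) = 5
Hence T_5(x) = 16 x^5 - 20 x^3 + 5 x.

T_5(x); series = 16 x^5 - 20 x^3 + 5 x


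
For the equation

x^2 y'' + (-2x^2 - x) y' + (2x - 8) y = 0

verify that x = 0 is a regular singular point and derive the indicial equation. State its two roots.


Divide by x^2 to reach normal form y'' + P_1(x) y' + P_2(x) y = 0 with P_1(x) = -2 - 1/x and P_2(x) = 2/x - 8/x^2.
x = 0 is a singular point because the y'-coefficient -2 - 1/x has a pole at x = 0 and the y-coefficient 2/x - 8/x^2 has a pole at x = 0.
It is a regular singular point because x P_1(x) = p(x) = -2x - 1 and x^2 P_2(x) = q(x) = 2x - 8 are polynomials, hence analytic at x = 0.
p(0) = -1,  q(0) = -8.
Indicial equation: r(r-1) + p(0) r + q(0) = 0, i.e. r^2 + (p(0) - 1) r + q(0) = 0, i.e. r^2 - 2 r - 8 = 0.
Discriminant: (-2)^2 - 4(-8) = 36, so r = (2 ± 6)/2.
Solving: r_1 = 4, r_2 = -2.

indicial: r^2 - 2 r - 8 = 0; roots r_1 = 4, r_2 = -2


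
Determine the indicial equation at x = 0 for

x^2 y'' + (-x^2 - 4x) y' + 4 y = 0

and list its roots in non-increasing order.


Divide by x^2 to reach normal form y'' + P_1(x) y' + P_2(x) y = 0 with P_1(x) = -1 - 4/x and P_2(x) = 4/x^2.
x = 0 is a singular point because the y'-coefficient -1 - 4/x has a pole at x = 0 and the y-coefficient 4/x^2 has a pole at x = 0.
It is a regular singular point because x P_1(x) = p(x) = -x - 4 and x^2 P_2(x) = q(x) = 4 are polynomials, hence analytic at x = 0.
p(0) = -4,  q(0) = 4.
Indicial equation: r(r-1) + p(0) r + q(0) = 0, i.e. r^2 + (p(0) - 1) r + q(0) = 0, i.e. r^2 - 5 r + 4 = 0.
Discriminant: (-5)^2 - 4(4) = 9, so r = (5 ± 3)/2.
Solving: r_1 = 4, r_2 = 1.

indicial: r^2 - 5 r + 4 = 0; roots r_1 = 4, r_2 = 1


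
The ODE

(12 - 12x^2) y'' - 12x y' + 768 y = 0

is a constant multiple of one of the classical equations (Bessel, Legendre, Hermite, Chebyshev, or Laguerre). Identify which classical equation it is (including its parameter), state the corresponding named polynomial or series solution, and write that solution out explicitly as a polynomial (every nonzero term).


All three coefficients share the factor 12; dividing through by 12 gives  (1 - x^2) y'' - x y' + 64 y = 0.
This matches the Chebyshev equation (1 - x^2) y'' - x y' + n^2 y = 0 (note the -x y' term, not -2x y') with n^2 = 64, so n = 8; the polynomial solution is T_8(x).
With y = sum_k a_k x^k, matching x^k gives (k+2)(k+1) a_{k+2} = (k^2 - n^2) a_k = (k - 8)(k + 8) a_k. The right side vanishes at k = 8, so the series with the parity of 8 terminates at degree 8.
Standard normalization: leading coefficient of T_n is 2^(n-1), so a_8 = 2^7 = 128. Work downward with a_k = (k+1)(k+2) a_{k+2} / ((k - 8)(k + 8)):
  a_6 = (7)(8)(128) / ((6 - 8)(6 + 8)) = 7168/(-28) = -256
  a_4 = (5)(6)(-256) / ((4 - 8)(4 + 8)) = -7680/(-48) = 160
  a_2 = (3)(4)(160) / ((2 - 8)(2 + 8)) = 1920/(-60) = -32
  a_0 = (1)(2)(-32) / ((0 - 8)(0 + 8)) = -64/(-64) = 1
Hence T_8(x) = 128 x^8 - 256 x^6 + 160 x^4 - 32 x^2 + 1.

T_8(x); series = 128 x^8 - 256 x^6 + 160 x^4 - 32 x^2 + 1


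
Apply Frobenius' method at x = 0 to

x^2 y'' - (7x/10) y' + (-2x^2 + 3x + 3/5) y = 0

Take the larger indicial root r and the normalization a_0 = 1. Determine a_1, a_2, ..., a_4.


Write in Frobenius form y'' + (p(x)/x) y' + (q(x)/x^2) y = 0:
  p(x) = -7/10,  q(x) = -2x^2 + 3x + 3/5.
Indicial equation: r(r-1) + (-7/10) r + (3/5) = 0 -> roots r_1 = 6/5, r_2 = 1/2.
Take r = r_1 = 6/5. Let y(x) = x^r sum_{n>=0} a_n x^n with a_0 = 1.
Substitute y = x^r sum a_n x^n and match x^{r+n}. The recurrence is
  D(n) a_n + 3 a_{n-1} - 2 a_{n-2} = 0,  where D(n) = (r+n)(r+n-1) + (-7/10)(r+n) + (3/5).
  a_n = [-3 a_{n-1} + 2 a_{n-2}] / D(n).
Since the indicial polynomial factors as (r - r_1)(r - r_2), D(n) = (r_1 + n - r_1)(r_1 + n - r_2) = n(n + 7/10).
Evaluating step by step (a_0 = 1):
  n = 1: D(1) = 1(1 + 7/10) = 17/10; numerator = -3(1) = -3; a_1 = (-3)/(17/10) = -30/17
  n = 2: D(2) = 2(2 + 7/10) = 27/5; numerator = -3(-30/17) + 2(1) = 124/17; a_2 = (124/17)/(27/5) = 620/459
  n = 3: D(3) = 3(3 + 7/10) = 111/10; numerator = -3(620/459) + 2(-30/17) = -1160/153; a_3 = (-1160/153)/(111/10) = -11600/16983
  n = 4: D(4) = 4(4 + 7/10) = 94/5; numerator = -3(-11600/16983) + 2(620/459) = 80680/16983; a_4 = (80680/16983)/(94/5) = 201700/798201

r = 6/5; a_0 = 1; a_1 = -30/17; a_2 = 620/459; a_3 = -11600/16983; a_4 = 201700/798201


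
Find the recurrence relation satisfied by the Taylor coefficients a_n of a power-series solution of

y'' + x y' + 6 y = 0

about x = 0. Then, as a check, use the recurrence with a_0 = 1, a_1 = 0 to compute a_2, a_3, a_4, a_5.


Substitute y = sum_n a_n x^n.
y''(x) has coefficient (n+2)(n+1) a_{n+2} at x^n;
x y'(x) has coefficient n a_n at x^n (shift);
6 y(x) has coefficient 6 a_n at x^n.
Matching x^n: (n+2)(n+1) a_{n+2} + (n + 6) a_n = 0.
Thus a_{n+2} = (-n - 6) / ((n+1)(n+2)) * a_n.

Check with a_0 = 1, a_1 = 0 (apply the recurrence for n = 0, 1, 2, 3): a_0 = 1, a_1 = 0, a_2 = -3, a_3 = 0, a_4 = 2, a_5 = 0.

a_(n+2) = (-n - 6) / ((n+1)(n+2)) * a_n; check: a_0 = 1, a_1 = 0, a_2 = -3, a_3 = 0, a_4 = 2, a_5 = 0


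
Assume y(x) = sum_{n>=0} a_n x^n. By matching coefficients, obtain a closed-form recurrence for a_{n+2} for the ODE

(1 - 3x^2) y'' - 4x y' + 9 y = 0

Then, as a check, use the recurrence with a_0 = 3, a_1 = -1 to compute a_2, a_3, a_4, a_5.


Substitute y = sum_n a_n x^n.
(1 - 3 x^2) y'' contributes (n+2)(n+1) a_{n+2} - 3 n(n-1) a_n at x^n.
-4 x y'(x) contributes -4 n a_n at x^n.
9 y(x) contributes 9 a_n at x^n.
Matching x^n: (n+2)(n+1) a_{n+2} + (-3 n(n-1) - 4 n + 9) a_n = 0.
Thus a_{n+2} = (3 n(n-1) + 4 n - 9) / ((n+1)(n+2)) * a_n.

Check with a_0 = 3, a_1 = -1 (apply the recurrence for n = 0, 1, 2, 3): a_0 = 3, a_1 = -1, a_2 = -27/2, a_3 = 5/6, a_4 = -45/8, a_5 = 7/8.

a_(n+2) = (3 n(n-1) + 4 n - 9) / ((n+1)(n+2)) * a_n; check: a_0 = 3, a_1 = -1, a_2 = -27/2, a_3 = 5/6, a_4 = -45/8, a_5 = 7/8


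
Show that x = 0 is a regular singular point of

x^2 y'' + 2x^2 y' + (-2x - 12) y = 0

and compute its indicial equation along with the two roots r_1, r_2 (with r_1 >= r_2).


Divide by x^2 to reach normal form y'' + P_1(x) y' + P_2(x) y = 0 with P_1(x) = 2 and P_2(x) = -2/x - 12/x^2.
x = 0 is a singular point because the y-coefficient -2/x - 12/x^2 has a pole at x = 0.
It is a regular singular point because x P_1(x) = p(x) = 2x and x^2 P_2(x) = q(x) = -2x - 12 are polynomials, hence analytic at x = 0.
p(0) = 0,  q(0) = -12.
Indicial equation: r(r-1) + p(0) r + q(0) = 0, i.e. r^2 + (p(0) - 1) r + q(0) = 0, i.e. r^2 - 1 r - 12 = 0.
Discriminant: (-1)^2 - 4(-12) = 49, so r = (1 ± 7)/2.
Solving: r_1 = 4, r_2 = -3.

indicial: r^2 - 1 r - 12 = 0; roots r_1 = 4, r_2 = -3


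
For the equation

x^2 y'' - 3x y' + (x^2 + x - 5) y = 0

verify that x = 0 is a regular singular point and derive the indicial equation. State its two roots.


Divide by x^2 to reach normal form y'' + P_1(x) y' + P_2(x) y = 0 with P_1(x) = -3/x and P_2(x) = 1 + 1/x - 5/x^2.
x = 0 is a singular point because the y'-coefficient -3/x has a pole at x = 0 and the y-coefficient 1 + 1/x - 5/x^2 has a pole at x = 0.
It is a regular singular point because x P_1(x) = p(x) = -3 and x^2 P_2(x) = q(x) = x^2 + x - 5 are polynomials, hence analytic at x = 0.
p(0) = -3,  q(0) = -5.
Indicial equation: r(r-1) + p(0) r + q(0) = 0, i.e. r^2 + (p(0) - 1) r + q(0) = 0, i.e. r^2 - 4 r - 5 = 0.
Discriminant: (-4)^2 - 4(-5) = 36, so r = (4 ± 6)/2.
Solving: r_1 = 5, r_2 = -1.

indicial: r^2 - 4 r - 5 = 0; roots r_1 = 5, r_2 = -1


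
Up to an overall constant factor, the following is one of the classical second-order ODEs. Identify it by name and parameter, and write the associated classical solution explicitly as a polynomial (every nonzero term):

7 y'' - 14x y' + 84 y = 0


All three coefficients share the factor 7; dividing through by 7 gives  y'' - 2x y' + 12 y = 0.
This matches the Hermite equation y'' - 2x y' + 2n y = 0 with 2n = 12, so n = 6; the polynomial solution is H_6(x).
With y = sum_k a_k x^k, matching x^k gives (k+2)(k+1) a_{k+2} = 2(k - n) a_k = 2(k - 6) a_k. The right side vanishes at k = 6, so the series with the parity of 6 terminates at degree 6.
Standard normalization: leading coefficient of H_n is 2^n, so a_6 = 2^6 = 64. Work downward with a_k = (k+1)(k+2) a_{k+2} / (2(k - n)):
  a_4 = (5)(6)(64) / (2(4 - 6)) = 1920/(-4) = -480
  a_2 = (3)(4)(-480) / (2(2 - 6)) = -5760/(-8) = 720
  a_0 = (1)(2)(720) / (2(0 - 6)) = 1440/(-12) = -120
Hence H_6(x) = 64 x^6 - 480 x^4 + 720 x^2 - 120.

H_6(x); series = 64 x^6 - 480 x^4 + 720 x^2 - 120


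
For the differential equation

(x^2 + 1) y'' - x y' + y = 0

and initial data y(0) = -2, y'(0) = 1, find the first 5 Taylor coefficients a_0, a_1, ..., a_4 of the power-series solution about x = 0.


Ansatz: y(x) = sum_{n>=0} a_n x^n, so y'(x) = sum_{n>=1} n a_n x^(n-1) and y''(x) = sum_{n>=2} n(n-1) a_n x^(n-2).
Substitute into P(x) y'' + Q(x) y' + R(x) y = 0 with P(x) = x^2 + 1, Q(x) = -x, R(x) = 1, and match powers of x.
Initial conditions: a_0 = -2, a_1 = 1.
Setting the coefficient of each power of x to zero and solving order by order (substituting the coefficients already found):
  x^0: 2 a_2 + a_0 = 0  ->  2 a_2 = -a_0 = 2  ->  a_2 = 1
  x^1: 6 a_3 = 0  ->  a_3 = 0
  x^2: 12 a_4 + a_2 = 0  ->  12 a_4 = -a_2 = -1  ->  a_4 = -1/12
Truncated series: y(x) = -2 + x + x^2 - (1/12) x^4 + O(x^5).

a_0 = -2; a_1 = 1; a_2 = 1; a_3 = 0; a_4 = -1/12


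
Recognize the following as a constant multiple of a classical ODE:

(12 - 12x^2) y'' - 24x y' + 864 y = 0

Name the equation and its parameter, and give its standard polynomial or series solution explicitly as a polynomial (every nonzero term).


All three coefficients share the factor 12; dividing through by 12 gives  (1 - x^2) y'' - 2x y' + 72 y = 0.
This matches the Legendre equation (1 - x^2) y'' - 2x y' + n(n+1) y = 0 (note the -2x y' term) with n(n+1) = 72, so n = 8; the polynomial solution is P_8(x).
With y = sum_k a_k x^k, matching x^k gives (k+2)(k+1) a_{k+2} = [k(k+1) - n(n+1)] a_k = (k - 8)(k + 9) a_k. The right side vanishes at k = 8, so the series with the parity of 8 terminates at degree 8.
Standard normalization (P_n(1) = 1): leading coefficient (2n)!/(2^n (n!)^2) = 20922789888000/(256*1625702400) = 6435/128, so a_8 = 6435/128. Work downward with a_k = (k+1)(k+2) a_{k+2} / ((k - 8)(k + 9)):
  a_6 = (7)(8)(6435/128) / ((6 - 8)(6 + 9)) = (45045/16)/(-30) = -3003/32
  a_4 = (5)(6)(-3003/32) / ((4 - 8)(4 + 9)) = (-45045/16)/(-52) = 3465/64
  a_2 = (3)(4)(3465/64) / ((2 - 8)(2 + 9)) = (10395/16)/(-66) = -315/32
  a_0 = (1)(2)(-315/32) / ((0 - 8)(0 + 9)) = (-315/16)/(-72) = 35/128
Hence P_8(x) = 6435 x^8/128 - 3003 x^6/32 + 3465 x^4/64 - 315 x^2/32 + 35/128.

P_8(x); series = 6435 x^8/128 - 3003 x^6/32 + 3465 x^4/64 - 315 x^2/32 + 35/128


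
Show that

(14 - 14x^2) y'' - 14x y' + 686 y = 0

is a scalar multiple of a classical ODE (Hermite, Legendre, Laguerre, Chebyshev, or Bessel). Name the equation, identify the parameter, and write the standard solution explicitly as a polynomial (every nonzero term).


All three coefficients share the factor 14; dividing through by 14 gives  (1 - x^2) y'' - x y' + 49 y = 0.
This matches the Chebyshev equation (1 - x^2) y'' - x y' + n^2 y = 0 (note the -x y' term, not -2x y') with n^2 = 49, so n = 7; the polynomial solution is T_7(x).
With y = sum_k a_k x^k, matching x^k gives (k+2)(k+1) a_{k+2} = (k^2 - n^2) a_k = (k - 7)(k + 7) a_k. The right side vanishes at k = 7, so the series with the parity of 7 terminates at degree 7.
Standard normalization: leading coefficient of T_n is 2^(n-1), so a_7 = 2^6 = 64. Work downward with a_k = (k+1)(k+2) a_{k+2} / ((k - 7)(k + 7)):
  a_5 = (6)(7)(64) / ((5 - 7)(5 + 7)) = 2688/(-24) = -112
  a_3 = (4)(5)(-112) / ((3 - 7)(3 + 7)) = -2240/(-40) = 56
  a_1 = (2)(3)(56) / ((1 - 7)(1 + 7)) = 336/(-48) = -7
Hence T_7(x) = 64 x^7 - 112 x^5 + 56 x^3 - 7 x.

T_7(x); series = 64 x^7 - 112 x^5 + 56 x^3 - 7 x


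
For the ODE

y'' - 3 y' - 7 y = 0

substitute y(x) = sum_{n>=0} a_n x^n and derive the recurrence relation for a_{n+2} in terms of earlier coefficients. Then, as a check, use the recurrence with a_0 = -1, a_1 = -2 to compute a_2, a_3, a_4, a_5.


Substitute y = sum_n a_n x^n.
y''(x) has coefficient (n+2)(n+1) a_{n+2} at x^n;
-3 y'(x) has coefficient -3 (n+1) a_{n+1} at x^n;
-7 y(x) has coefficient -7 a_n at x^n.
Matching x^n: (n+2)(n+1) a_{n+2} - 3 (n+1) a_{n+1} - 7 a_n = 0.
Thus a_{n+2} = [3 (n+1) a_{n+1} + 7 a_n] / ((n+1)(n+2)).

Check with a_0 = -1, a_1 = -2 (apply the recurrence for n = 0, 1, 2, 3): a_0 = -1, a_1 = -2, a_2 = -13/2, a_3 = -53/6, a_4 = -125/12, a_5 = -1121/120.

a_(n+2) = [3 (n+1) a_(n+1) + 7 a_n] / ((n+1)(n+2)); check: a_0 = -1, a_1 = -2, a_2 = -13/2, a_3 = -53/6, a_4 = -125/12, a_5 = -1121/120


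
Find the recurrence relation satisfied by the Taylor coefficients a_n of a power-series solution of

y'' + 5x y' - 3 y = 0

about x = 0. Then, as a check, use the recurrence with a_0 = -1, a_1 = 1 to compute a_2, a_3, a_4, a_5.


Substitute y = sum_n a_n x^n.
y''(x) has coefficient (n+2)(n+1) a_{n+2} at x^n;
5 x y'(x) has coefficient 5 n a_n at x^n (shift);
-3 y(x) has coefficient -3 a_n at x^n.
Matching x^n: (n+2)(n+1) a_{n+2} + (5n - 3) a_n = 0.
Thus a_{n+2} = (-5n + 3) / ((n+1)(n+2)) * a_n.

Check with a_0 = -1, a_1 = 1 (apply the recurrence for n = 0, 1, 2, 3): a_0 = -1, a_1 = 1, a_2 = -3/2, a_3 = -1/3, a_4 = 7/8, a_5 = 1/5.

a_(n+2) = (-5n + 3) / ((n+1)(n+2)) * a_n; check: a_0 = -1, a_1 = 1, a_2 = -3/2, a_3 = -1/3, a_4 = 7/8, a_5 = 1/5


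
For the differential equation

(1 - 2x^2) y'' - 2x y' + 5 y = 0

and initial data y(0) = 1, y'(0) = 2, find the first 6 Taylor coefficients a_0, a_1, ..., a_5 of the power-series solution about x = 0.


Ansatz: y(x) = sum_{n>=0} a_n x^n, so y'(x) = sum_{n>=1} n a_n x^(n-1) and y''(x) = sum_{n>=2} n(n-1) a_n x^(n-2).
Substitute into P(x) y'' + Q(x) y' + R(x) y = 0 with P(x) = 1 - 2x^2, Q(x) = -2x, R(x) = 5, and match powers of x.
Initial conditions: a_0 = 1, a_1 = 2.
Setting the coefficient of each power of x to zero and solving order by order (substituting the coefficients already found):
  x^0: 2 a_2 + 5 a_0 = 0  ->  2 a_2 = -5 a_0 = -5  ->  a_2 = -5/2
  x^1: 6 a_3 + 3 a_1 = 0  ->  6 a_3 = -3 a_1 = -6  ->  a_3 = -1
  x^2: 12 a_4 - 3 a_2 = 0  ->  12 a_4 = 3 a_2 = -15/2  ->  a_4 = -5/8
  x^3: 20 a_5 - 13 a_3 = 0  ->  20 a_5 = 13 a_3 = -13  ->  a_5 = -13/20
Truncated series: y(x) = 1 + 2 x - (5/2) x^2 - x^3 - (5/8) x^4 - (13/20) x^5 + O(x^6).

a_0 = 1; a_1 = 2; a_2 = -5/2; a_3 = -1; a_4 = -5/8; a_5 = -13/20


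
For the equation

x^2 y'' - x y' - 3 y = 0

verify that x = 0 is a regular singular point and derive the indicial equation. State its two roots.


Divide by x^2 to reach normal form y'' + P_1(x) y' + P_2(x) y = 0 with P_1(x) = -1/x and P_2(x) = -3/x^2.
x = 0 is a singular point because the y'-coefficient -1/x has a pole at x = 0 and the y-coefficient -3/x^2 has a pole at x = 0.
It is a regular singular point because x P_1(x) = p(x) = -1 and x^2 P_2(x) = q(x) = -3 are polynomials, hence analytic at x = 0.
p(0) = -1,  q(0) = -3.
Indicial equation: r(r-1) + p(0) r + q(0) = 0, i.e. r^2 + (p(0) - 1) r + q(0) = 0, i.e. r^2 - 2 r - 3 = 0.
Discriminant: (-2)^2 - 4(-3) = 16, so r = (2 ± 4)/2.
Solving: r_1 = 3, r_2 = -1.

indicial: r^2 - 2 r - 3 = 0; roots r_1 = 3, r_2 = -1


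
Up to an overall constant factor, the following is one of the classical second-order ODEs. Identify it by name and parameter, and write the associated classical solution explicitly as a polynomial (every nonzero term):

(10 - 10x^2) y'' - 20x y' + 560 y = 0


All three coefficients share the factor 10; dividing through by 10 gives  (1 - x^2) y'' - 2x y' + 56 y = 0.
This matches the Legendre equation (1 - x^2) y'' - 2x y' + n(n+1) y = 0 (note the -2x y' term) with n(n+1) = 56, so n = 7; the polynomial solution is P_7(x).
With y = sum_k a_k x^k, matching x^k gives (k+2)(k+1) a_{k+2} = [k(k+1) - n(n+1)] a_k = (k - 7)(k + 8) a_k. The right side vanishes at k = 7, so the series with the parity of 7 terminates at degree 7.
Standard normalization (P_n(1) = 1): leading coefficient (2n)!/(2^n (n!)^2) = 87178291200/(128*25401600) = 429/16, so a_7 = 429/16. Work downward with a_k = (k+1)(k+2) a_{k+2} / ((k - 7)(k + 8)):
  a_5 = (6)(7)(429/16) / ((5 - 7)(5 + 8)) = (9009/8)/(-26) = -693/16
  a_3 = (4)(5)(-693/16) / ((3 - 7)(3 + 8)) = (-3465/4)/(-44) = 315/16
  a_1 = (2)(3)(315/16) / ((1 - 7)(1 + 8)) = (945/8)/(-54) = -35/16
Hence P_7(x) = 429 x^7/16 - 693 x^5/16 + 315 x^3/16 - 35 x/16.

P_7(x); series = 429 x^7/16 - 693 x^5/16 + 315 x^3/16 - 35 x/16


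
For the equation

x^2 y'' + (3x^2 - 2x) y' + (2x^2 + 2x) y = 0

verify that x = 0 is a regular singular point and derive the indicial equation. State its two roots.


Divide by x^2 to reach normal form y'' + P_1(x) y' + P_2(x) y = 0 with P_1(x) = 3 - 2/x and P_2(x) = 2 + 2/x.
x = 0 is a singular point because the y'-coefficient 3 - 2/x has a pole at x = 0 and the y-coefficient 2 + 2/x has a pole at x = 0.
It is a regular singular point because x P_1(x) = p(x) = 3x - 2 and x^2 P_2(x) = q(x) = 2x^2 + 2x are polynomials, hence analytic at x = 0.
p(0) = -2,  q(0) = 0.
Indicial equation: r(r-1) + p(0) r + q(0) = 0, i.e. r^2 + (p(0) - 1) r + q(0) = 0, i.e. r^2 - 3 r = 0.
Discriminant: (-3)^2 - 4(0) = 9, so r = (3 ± 3)/2.
Solving: r_1 = 3, r_2 = 0.

indicial: r^2 - 3 r = 0; roots r_1 = 3, r_2 = 0


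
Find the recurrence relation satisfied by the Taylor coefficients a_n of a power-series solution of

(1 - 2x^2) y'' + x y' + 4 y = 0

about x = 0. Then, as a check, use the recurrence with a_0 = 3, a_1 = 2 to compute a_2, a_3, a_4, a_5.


Substitute y = sum_n a_n x^n.
(1 - 2 x^2) y'' contributes (n+2)(n+1) a_{n+2} - 2 n(n-1) a_n at x^n.
x y'(x) contributes n a_n at x^n.
4 y(x) contributes 4 a_n at x^n.
Matching x^n: (n+2)(n+1) a_{n+2} + (-2 n(n-1) + n + 4) a_n = 0.
Thus a_{n+2} = (2 n(n-1) - n - 4) / ((n+1)(n+2)) * a_n.

Check with a_0 = 3, a_1 = 2 (apply the recurrence for n = 0, 1, 2, 3): a_0 = 3, a_1 = 2, a_2 = -6, a_3 = -5/3, a_4 = 1, a_5 = -5/12.

a_(n+2) = (2 n(n-1) - n - 4) / ((n+1)(n+2)) * a_n; check: a_0 = 3, a_1 = 2, a_2 = -6, a_3 = -5/3, a_4 = 1, a_5 = -5/12


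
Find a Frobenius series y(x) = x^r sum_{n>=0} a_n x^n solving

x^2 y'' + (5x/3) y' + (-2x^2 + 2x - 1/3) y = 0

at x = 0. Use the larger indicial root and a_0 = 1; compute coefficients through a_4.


Write in Frobenius form y'' + (p(x)/x) y' + (q(x)/x^2) y = 0:
  p(x) = 5/3,  q(x) = -2x^2 + 2x - 1/3.
Indicial equation: r(r-1) + (5/3) r + (-1/3) = 0 -> roots r_1 = 1/3, r_2 = -1.
Take r = r_1 = 1/3. Let y(x) = x^r sum_{n>=0} a_n x^n with a_0 = 1.
Substitute y = x^r sum a_n x^n and match x^{r+n}. The recurrence is
  D(n) a_n + 2 a_{n-1} - 2 a_{n-2} = 0,  where D(n) = (r+n)(r+n-1) + (5/3)(r+n) + (-1/3).
  a_n = [-2 a_{n-1} + 2 a_{n-2}] / D(n).
Since the indicial polynomial factors as (r - r_1)(r - r_2), D(n) = (r_1 + n - r_1)(r_1 + n - r_2) = n(n + 4/3).
Evaluating step by step (a_0 = 1):
  n = 1: D(1) = 1(1 + 4/3) = 7/3; numerator = -2(1) = -2; a_1 = (-2)/(7/3) = -6/7
  n = 2: D(2) = 2(2 + 4/3) = 20/3; numerator = -2(-6/7) + 2(1) = 26/7; a_2 = (26/7)/(20/3) = 39/70
  n = 3: D(3) = 3(3 + 4/3) = 13; numerator = -2(39/70) + 2(-6/7) = -99/35; a_3 = (-99/35)/(13) = -99/455
  n = 4: D(4) = 4(4 + 4/3) = 64/3; numerator = -2(-99/455) + 2(39/70) = 141/91; a_4 = (141/91)/(64/3) = 423/5824

r = 1/3; a_0 = 1; a_1 = -6/7; a_2 = 39/70; a_3 = -99/455; a_4 = 423/5824


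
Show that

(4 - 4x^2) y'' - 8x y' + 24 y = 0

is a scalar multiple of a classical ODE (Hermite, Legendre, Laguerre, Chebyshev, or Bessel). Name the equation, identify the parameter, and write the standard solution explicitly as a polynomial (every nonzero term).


All three coefficients share the factor 4; dividing through by 4 gives  (1 - x^2) y'' - 2x y' + 6 y = 0.
This matches the Legendre equation (1 - x^2) y'' - 2x y' + n(n+1) y = 0 (note the -2x y' term) with n(n+1) = 6, so n = 2; the polynomial solution is P_2(x).
With y = sum_k a_k x^k, matching x^k gives (k+2)(k+1) a_{k+2} = [k(k+1) - n(n+1)] a_k = (k - 2)(k + 3) a_k. The right side vanishes at k = 2, so the series with the parity of 2 terminates at degree 2.
Standard normalization (P_n(1) = 1): leading coefficient (2n)!/(2^n (n!)^2) = 24/(4*4) = 3/2, so a_2 = 3/2. Work downward with a_k = (k+1)(k+2) a_{k+2} / ((k - 2)(k + 3)):
  a_0 = (1)(2)(3/2) / ((0 - 2)(0 + 3)) = 3/(-6) = -1/2
Hence P_2(x) = 3 x^2/2 - 1/2.

P_2(x); series = 3 x^2/2 - 1/2


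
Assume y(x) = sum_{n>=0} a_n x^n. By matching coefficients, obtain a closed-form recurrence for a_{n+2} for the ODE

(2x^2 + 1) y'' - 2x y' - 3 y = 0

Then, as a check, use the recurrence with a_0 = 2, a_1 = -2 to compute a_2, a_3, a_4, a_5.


Substitute y = sum_n a_n x^n.
(1 + 2 x^2) y'' contributes (n+2)(n+1) a_{n+2} + 2 n(n-1) a_n at x^n.
-2 x y'(x) contributes -2 n a_n at x^n.
-3 y(x) contributes -3 a_n at x^n.
Matching x^n: (n+2)(n+1) a_{n+2} + (2 n(n-1) - 2 n - 3) a_n = 0.
Thus a_{n+2} = (-2 n(n-1) + 2 n + 3) / ((n+1)(n+2)) * a_n.

Check with a_0 = 2, a_1 = -2 (apply the recurrence for n = 0, 1, 2, 3): a_0 = 2, a_1 = -2, a_2 = 3, a_3 = -5/3, a_4 = 3/4, a_5 = 1/4.

a_(n+2) = (-2 n(n-1) + 2 n + 3) / ((n+1)(n+2)) * a_n; check: a_0 = 2, a_1 = -2, a_2 = 3, a_3 = -5/3, a_4 = 3/4, a_5 = 1/4


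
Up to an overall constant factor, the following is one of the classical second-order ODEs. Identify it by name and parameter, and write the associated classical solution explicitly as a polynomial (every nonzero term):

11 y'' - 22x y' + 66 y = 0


All three coefficients share the factor 11; dividing through by 11 gives  y'' - 2x y' + 6 y = 0.
This matches the Hermite equation y'' - 2x y' + 2n y = 0 with 2n = 6, so n = 3; the polynomial solution is H_3(x).
With y = sum_k a_k x^k, matching x^k gives (k+2)(k+1) a_{k+2} = 2(k - n) a_k = 2(k - 3) a_k. The right side vanishes at k = 3, so the series with the parity of 3 terminates at degree 3.
Standard normalization: leading coefficient of H_n is 2^n, so a_3 = 2^3 = 8. Work downward with a_k = (k+1)(k+2) a_{k+2} / (2(k - n)):
  a_1 = (2)(3)(8) / (2(1 - 3)) = 48/(-4) = -12
Hence H_3(x) = 8 x^3 - 12 x.

H_3(x); series = 8 x^3 - 12 x


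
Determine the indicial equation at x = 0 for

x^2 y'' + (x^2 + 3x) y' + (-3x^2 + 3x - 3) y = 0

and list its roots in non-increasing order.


Divide by x^2 to reach normal form y'' + P_1(x) y' + P_2(x) y = 0 with P_1(x) = 1 + 3/x and P_2(x) = -3 + 3/x - 3/x^2.
x = 0 is a singular point because the y'-coefficient 1 + 3/x has a pole at x = 0 and the y-coefficient -3 + 3/x - 3/x^2 has a pole at x = 0.
It is a regular singular point because x P_1(x) = p(x) = x + 3 and x^2 P_2(x) = q(x) = -3x^2 + 3x - 3 are polynomials, hence analytic at x = 0.
p(0) = 3,  q(0) = -3.
Indicial equation: r(r-1) + p(0) r + q(0) = 0, i.e. r^2 + (p(0) - 1) r + q(0) = 0, i.e. r^2 + 2 r - 3 = 0.
Discriminant: (2)^2 - 4(-3) = 16, so r = (-2 ± 4)/2.
Solving: r_1 = 1, r_2 = -3.

indicial: r^2 + 2 r - 3 = 0; roots r_1 = 1, r_2 = -3


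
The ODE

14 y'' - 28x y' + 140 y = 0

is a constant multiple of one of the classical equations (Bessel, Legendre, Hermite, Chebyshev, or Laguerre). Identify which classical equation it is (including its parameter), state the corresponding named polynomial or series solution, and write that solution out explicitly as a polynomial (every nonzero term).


All three coefficients share the factor 14; dividing through by 14 gives  y'' - 2x y' + 10 y = 0.
This matches the Hermite equation y'' - 2x y' + 2n y = 0 with 2n = 10, so n = 5; the polynomial solution is H_5(x).
With y = sum_k a_k x^k, matching x^k gives (k+2)(k+1) a_{k+2} = 2(k - n) a_k = 2(k - 5) a_k. The right side vanishes at k = 5, so the series with the parity of 5 terminates at degree 5.
Standard normalization: leading coefficient of H_n is 2^n, so a_5 = 2^5 = 32. Work downward with a_k = (k+1)(k+2) a_{k+2} / (2(k - n)):
  a_3 = (4)(5)(32) / (2(3 - 5)) = 640/(-4) = -160
  a_1 = (2)(3)(-160) / (2(1 - 5)) = -960/(-8) = 120
Hence H_5(x) = 32 x^5 - 160 x^3 + 120 x.

H_5(x); series = 32 x^5 - 160 x^3 + 120 x


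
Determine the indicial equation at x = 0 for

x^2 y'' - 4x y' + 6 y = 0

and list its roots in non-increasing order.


Divide by x^2 to reach normal form y'' + P_1(x) y' + P_2(x) y = 0 with P_1(x) = -4/x and P_2(x) = 6/x^2.
x = 0 is a singular point because the y'-coefficient -4/x has a pole at x = 0 and the y-coefficient 6/x^2 has a pole at x = 0.
It is a regular singular point because x P_1(x) = p(x) = -4 and x^2 P_2(x) = q(x) = 6 are polynomials, hence analytic at x = 0.
p(0) = -4,  q(0) = 6.
Indicial equation: r(r-1) + p(0) r + q(0) = 0, i.e. r^2 + (p(0) - 1) r + q(0) = 0, i.e. r^2 - 5 r + 6 = 0.
Discriminant: (-5)^2 - 4(6) = 1, so r = (5 ± 1)/2.
Solving: r_1 = 3, r_2 = 2.

indicial: r^2 - 5 r + 6 = 0; roots r_1 = 3, r_2 = 2


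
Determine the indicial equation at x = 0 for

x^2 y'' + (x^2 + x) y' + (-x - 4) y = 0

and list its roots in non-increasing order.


Divide by x^2 to reach normal form y'' + P_1(x) y' + P_2(x) y = 0 with P_1(x) = 1 + 1/x and P_2(x) = -1/x - 4/x^2.
x = 0 is a singular point because the y'-coefficient 1 + 1/x has a pole at x = 0 and the y-coefficient -1/x - 4/x^2 has a pole at x = 0.
It is a regular singular point because x P_1(x) = p(x) = x + 1 and x^2 P_2(x) = q(x) = -x - 4 are polynomials, hence analytic at x = 0.
p(0) = 1,  q(0) = -4.
Indicial equation: r(r-1) + p(0) r + q(0) = 0, i.e. r^2 + (p(0) - 1) r + q(0) = 0, i.e. r^2 - 4 = 0.
Discriminant: (0)^2 - 4(-4) = 16, so r = (0 ± 4)/2.
Solving: r_1 = 2, r_2 = -2.

indicial: r^2 - 4 = 0; roots r_1 = 2, r_2 = -2


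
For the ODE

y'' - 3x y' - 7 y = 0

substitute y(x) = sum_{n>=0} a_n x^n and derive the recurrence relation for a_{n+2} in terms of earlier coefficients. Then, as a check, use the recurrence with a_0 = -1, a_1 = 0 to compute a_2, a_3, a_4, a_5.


Substitute y = sum_n a_n x^n.
y''(x) has coefficient (n+2)(n+1) a_{n+2} at x^n;
-3 x y'(x) has coefficient -3 n a_n at x^n (shift);
-7 y(x) has coefficient -7 a_n at x^n.
Matching x^n: (n+2)(n+1) a_{n+2} + (-3n - 7) a_n = 0.
Thus a_{n+2} = (3n + 7) / ((n+1)(n+2)) * a_n.

Check with a_0 = -1, a_1 = 0 (apply the recurrence for n = 0, 1, 2, 3): a_0 = -1, a_1 = 0, a_2 = -7/2, a_3 = 0, a_4 = -91/24, a_5 = 0.

a_(n+2) = (3n + 7) / ((n+1)(n+2)) * a_n; check: a_0 = -1, a_1 = 0, a_2 = -7/2, a_3 = 0, a_4 = -91/24, a_5 = 0


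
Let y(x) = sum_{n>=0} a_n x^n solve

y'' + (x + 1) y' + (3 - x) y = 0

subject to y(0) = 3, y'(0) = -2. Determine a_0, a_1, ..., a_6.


Ansatz: y(x) = sum_{n>=0} a_n x^n, so y'(x) = sum_{n>=1} n a_n x^(n-1) and y''(x) = sum_{n>=2} n(n-1) a_n x^(n-2).
Substitute into P(x) y'' + Q(x) y' + R(x) y = 0 with P(x) = 1, Q(x) = x + 1, R(x) = 3 - x, and match powers of x.
Initial conditions: a_0 = 3, a_1 = -2.
Setting the coefficient of each power of x to zero and solving order by order (substituting the coefficients already found):
  x^0: 2 a_2 + a_1 + 3 a_0 = 0  ->  2 a_2 = -a_1 - 3 a_0 = -7  ->  a_2 = -7/2
  x^1: 6 a_3 + 2 a_2 + 4 a_1 - a_0 = 0  ->  6 a_3 = -2 a_2 - 4 a_1 + a_0 = 18  ->  a_3 = 3
  x^2: 12 a_4 + 3 a_3 + 5 a_2 - a_1 = 0  ->  12 a_4 = -3 a_3 - 5 a_2 + a_1 = 13/2  ->  a_4 = 13/24
  x^3: 20 a_5 + 4 a_4 + 6 a_3 - a_2 = 0  ->  20 a_5 = -4 a_4 - 6 a_3 + a_2 = -71/3  ->  a_5 = -71/60
  x^4: 30 a_6 + 5 a_5 + 7 a_4 - a_3 = 0  ->  30 a_6 = -5 a_5 - 7 a_4 + a_3 = 41/8  ->  a_6 = 41/240
Truncated series: y(x) = 3 - 2 x - (7/2) x^2 + 3 x^3 + (13/24) x^4 - (71/60) x^5 + (41/240) x^6 + O(x^7).

a_0 = 3; a_1 = -2; a_2 = -7/2; a_3 = 3; a_4 = 13/24; a_5 = -71/60; a_6 = 41/240


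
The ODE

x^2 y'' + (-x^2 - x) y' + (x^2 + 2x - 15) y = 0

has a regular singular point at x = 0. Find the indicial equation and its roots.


Divide by x^2 to reach normal form y'' + P_1(x) y' + P_2(x) y = 0 with P_1(x) = -1 - 1/x and P_2(x) = 1 + 2/x - 15/x^2.
x = 0 is a singular point because the y'-coefficient -1 - 1/x has a pole at x = 0 and the y-coefficient 1 + 2/x - 15/x^2 has a pole at x = 0.
It is a regular singular point because x P_1(x) = p(x) = -x - 1 and x^2 P_2(x) = q(x) = x^2 + 2x - 15 are polynomials, hence analytic at x = 0.
p(0) = -1,  q(0) = -15.
Indicial equation: r(r-1) + p(0) r + q(0) = 0, i.e. r^2 + (p(0) - 1) r + q(0) = 0, i.e. r^2 - 2 r - 15 = 0.
Discriminant: (-2)^2 - 4(-15) = 64, so r = (2 ± 8)/2.
Solving: r_1 = 5, r_2 = -3.

indicial: r^2 - 2 r - 15 = 0; roots r_1 = 5, r_2 = -3


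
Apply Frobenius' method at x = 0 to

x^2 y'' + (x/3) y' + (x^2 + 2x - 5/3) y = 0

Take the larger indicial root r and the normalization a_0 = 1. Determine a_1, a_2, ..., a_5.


Write in Frobenius form y'' + (p(x)/x) y' + (q(x)/x^2) y = 0:
  p(x) = 1/3,  q(x) = x^2 + 2x - 5/3.
Indicial equation: r(r-1) + (1/3) r + (-5/3) = 0 -> roots r_1 = 5/3, r_2 = -1.
Take r = r_1 = 5/3. Let y(x) = x^r sum_{n>=0} a_n x^n with a_0 = 1.
Substitute y = x^r sum a_n x^n and match x^{r+n}. The recurrence is
  D(n) a_n + 2 a_{n-1} + 1 a_{n-2} = 0,  where D(n) = (r+n)(r+n-1) + (1/3)(r+n) + (-5/3).
  a_n = [-2 a_{n-1} - 1 a_{n-2}] / D(n).
Since the indicial polynomial factors as (r - r_1)(r - r_2), D(n) = (r_1 + n - r_1)(r_1 + n - r_2) = n(n + 8/3).
Evaluating step by step (a_0 = 1):
  n = 1: D(1) = 1(1 + 8/3) = 11/3; numerator = -2(1) = -2; a_1 = (-2)/(11/3) = -6/11
  n = 2: D(2) = 2(2 + 8/3) = 28/3; numerator = -2(-6/11) - 1(1) = 1/11; a_2 = (1/11)/(28/3) = 3/308
  n = 3: D(3) = 3(3 + 8/3) = 17; numerator = -2(3/308) - 1(-6/11) = 81/154; a_3 = (81/154)/(17) = 81/2618
  n = 4: D(4) = 4(4 + 8/3) = 80/3; numerator = -2(81/2618) - 1(3/308) = -375/5236; a_4 = (-375/5236)/(80/3) = -225/83776
  n = 5: D(5) = 5(5 + 8/3) = 115/3; numerator = -2(-225/83776) - 1(81/2618) = -9/352; a_5 = (-9/352)/(115/3) = -27/40480

r = 5/3; a_0 = 1; a_1 = -6/11; a_2 = 3/308; a_3 = 81/2618; a_4 = -225/83776; a_5 = -27/40480


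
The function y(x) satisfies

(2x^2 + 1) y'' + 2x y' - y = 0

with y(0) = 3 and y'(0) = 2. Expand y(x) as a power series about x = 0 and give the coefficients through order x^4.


Ansatz: y(x) = sum_{n>=0} a_n x^n, so y'(x) = sum_{n>=1} n a_n x^(n-1) and y''(x) = sum_{n>=2} n(n-1) a_n x^(n-2).
Substitute into P(x) y'' + Q(x) y' + R(x) y = 0 with P(x) = 2x^2 + 1, Q(x) = 2x, R(x) = -1, and match powers of x.
Initial conditions: a_0 = 3, a_1 = 2.
Setting the coefficient of each power of x to zero and solving order by order (substituting the coefficients already found):
  x^0: 2 a_2 - a_0 = 0  ->  2 a_2 = a_0 = 3  ->  a_2 = 3/2
  x^1: 6 a_3 + a_1 = 0  ->  6 a_3 = -a_1 = -2  ->  a_3 = -1/3
  x^2: 12 a_4 + 7 a_2 = 0  ->  12 a_4 = -7 a_2 = -21/2  ->  a_4 = -7/8
Truncated series: y(x) = 3 + 2 x + (3/2) x^2 - (1/3) x^3 - (7/8) x^4 + O(x^5).

a_0 = 3; a_1 = 2; a_2 = 3/2; a_3 = -1/3; a_4 = -7/8


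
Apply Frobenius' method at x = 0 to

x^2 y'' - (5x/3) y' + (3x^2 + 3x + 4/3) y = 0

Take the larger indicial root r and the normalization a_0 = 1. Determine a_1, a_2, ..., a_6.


Write in Frobenius form y'' + (p(x)/x) y' + (q(x)/x^2) y = 0:
  p(x) = -5/3,  q(x) = 3x^2 + 3x + 4/3.
Indicial equation: r(r-1) + (-5/3) r + (4/3) = 0 -> roots r_1 = 2, r_2 = 2/3.
Take r = r_1 = 2. Let y(x) = x^r sum_{n>=0} a_n x^n with a_0 = 1.
Substitute y = x^r sum a_n x^n and match x^{r+n}. The recurrence is
  D(n) a_n + 3 a_{n-1} + 3 a_{n-2} = 0,  where D(n) = (r+n)(r+n-1) + (-5/3)(r+n) + (4/3).
  a_n = [-3 a_{n-1} - 3 a_{n-2}] / D(n).
Since the indicial polynomial factors as (r - r_1)(r - r_2), D(n) = (r_1 + n - r_1)(r_1 + n - r_2) = n(n + 4/3).
Evaluating step by step (a_0 = 1):
  n = 1: D(1) = 1(1 + 4/3) = 7/3; numerator = -3(1) = -3; a_1 = (-3)/(7/3) = -9/7
  n = 2: D(2) = 2(2 + 4/3) = 20/3; numerator = -3(-9/7) - 3(1) = 6/7; a_2 = (6/7)/(20/3) = 9/70
  n = 3: D(3) = 3(3 + 4/3) = 13; numerator = -3(9/70) - 3(-9/7) = 243/70; a_3 = (243/70)/(13) = 243/910
  n = 4: D(4) = 4(4 + 4/3) = 64/3; numerator = -3(243/910) - 3(9/70) = -108/91; a_4 = (-108/91)/(64/3) = -81/1456
  n = 5: D(5) = 5(5 + 4/3) = 95/3; numerator = -3(-81/1456) - 3(243/910) = -4617/7280; a_5 = (-4617/7280)/(95/3) = -729/36400
  n = 6: D(6) = 6(6 + 4/3) = 44; numerator = -3(-729/36400) - 3(-81/1456) = 4131/18200; a_6 = (4131/18200)/(44) = 4131/800800

r = 2; a_0 = 1; a_1 = -9/7; a_2 = 9/70; a_3 = 243/910; a_4 = -81/1456; a_5 = -729/36400; a_6 = 4131/800800


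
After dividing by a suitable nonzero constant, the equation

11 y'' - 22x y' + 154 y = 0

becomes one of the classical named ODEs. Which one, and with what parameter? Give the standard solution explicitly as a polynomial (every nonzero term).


All three coefficients share the factor 11; dividing through by 11 gives  y'' - 2x y' + 14 y = 0.
This matches the Hermite equation y'' - 2x y' + 2n y = 0 with 2n = 14, so n = 7; the polynomial solution is H_7(x).
With y = sum_k a_k x^k, matching x^k gives (k+2)(k+1) a_{k+2} = 2(k - n) a_k = 2(k - 7) a_k. The right side vanishes at k = 7, so the series with the parity of 7 terminates at degree 7.
Standard normalization: leading coefficient of H_n is 2^n, so a_7 = 2^7 = 128. Work downward with a_k = (k+1)(k+2) a_{k+2} / (2(k - n)):
  a_5 = (6)(7)(128) / (2(5 - 7)) = 5376/(-4) = -1344
  a_3 = (4)(5)(-1344) / (2(3 - 7)) = -26880/(-8) = 3360
  a_1 = (2)(3)(3360) / (2(1 - 7)) = 20160/(-12) = -1680
Hence H_7(x) = 128 x^7 - 1344 x^5 + 3360 x^3 - 1680 x.

H_7(x); series = 128 x^7 - 1344 x^5 + 3360 x^3 - 1680 x


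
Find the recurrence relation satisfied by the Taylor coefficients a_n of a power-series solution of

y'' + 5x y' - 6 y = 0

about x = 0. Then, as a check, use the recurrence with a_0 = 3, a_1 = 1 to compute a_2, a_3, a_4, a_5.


Substitute y = sum_n a_n x^n.
y''(x) has coefficient (n+2)(n+1) a_{n+2} at x^n;
5 x y'(x) has coefficient 5 n a_n at x^n (shift);
-6 y(x) has coefficient -6 a_n at x^n.
Matching x^n: (n+2)(n+1) a_{n+2} + (5n - 6) a_n = 0.
Thus a_{n+2} = (-5n + 6) / ((n+1)(n+2)) * a_n.

Check with a_0 = 3, a_1 = 1 (apply the recurrence for n = 0, 1, 2, 3): a_0 = 3, a_1 = 1, a_2 = 9, a_3 = 1/6, a_4 = -3, a_5 = -3/40.

a_(n+2) = (-5n + 6) / ((n+1)(n+2)) * a_n; check: a_0 = 3, a_1 = 1, a_2 = 9, a_3 = 1/6, a_4 = -3, a_5 = -3/40


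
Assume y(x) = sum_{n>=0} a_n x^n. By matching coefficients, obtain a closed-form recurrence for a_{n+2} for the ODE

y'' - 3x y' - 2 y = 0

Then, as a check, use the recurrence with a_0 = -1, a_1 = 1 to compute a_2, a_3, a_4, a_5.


Substitute y = sum_n a_n x^n.
y''(x) has coefficient (n+2)(n+1) a_{n+2} at x^n;
-3 x y'(x) has coefficient -3 n a_n at x^n (shift);
-2 y(x) has coefficient -2 a_n at x^n.
Matching x^n: (n+2)(n+1) a_{n+2} + (-3n - 2) a_n = 0.
Thus a_{n+2} = (3n + 2) / ((n+1)(n+2)) * a_n.

Check with a_0 = -1, a_1 = 1 (apply the recurrence for n = 0, 1, 2, 3): a_0 = -1, a_1 = 1, a_2 = -1, a_3 = 5/6, a_4 = -2/3, a_5 = 11/24.

a_(n+2) = (3n + 2) / ((n+1)(n+2)) * a_n; check: a_0 = -1, a_1 = 1, a_2 = -1, a_3 = 5/6, a_4 = -2/3, a_5 = 11/24


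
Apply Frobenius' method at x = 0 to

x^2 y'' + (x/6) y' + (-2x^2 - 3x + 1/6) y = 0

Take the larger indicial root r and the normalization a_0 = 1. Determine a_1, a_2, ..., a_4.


Write in Frobenius form y'' + (p(x)/x) y' + (q(x)/x^2) y = 0:
  p(x) = 1/6,  q(x) = -2x^2 - 3x + 1/6.
Indicial equation: r(r-1) + (1/6) r + (1/6) = 0 -> roots r_1 = 1/2, r_2 = 1/3.
Take r = r_1 = 1/2. Let y(x) = x^r sum_{n>=0} a_n x^n with a_0 = 1.
Substitute y = x^r sum a_n x^n and match x^{r+n}. The recurrence is
  D(n) a_n - 3 a_{n-1} - 2 a_{n-2} = 0,  where D(n) = (r+n)(r+n-1) + (1/6)(r+n) + (1/6).
  a_n = [3 a_{n-1} + 2 a_{n-2}] / D(n).
Since the indicial polynomial factors as (r - r_1)(r - r_2), D(n) = (r_1 + n - r_1)(r_1 + n - r_2) = n(n + 1/6).
Evaluating step by step (a_0 = 1):
  n = 1: D(1) = 1(1 + 1/6) = 7/6; numerator = 3(1) = 3; a_1 = (3)/(7/6) = 18/7
  n = 2: D(2) = 2(2 + 1/6) = 13/3; numerator = 3(18/7) + 2(1) = 68/7; a_2 = (68/7)/(13/3) = 204/91
  n = 3: D(3) = 3(3 + 1/6) = 19/2; numerator = 3(204/91) + 2(18/7) = 1080/91; a_3 = (1080/91)/(19/2) = 2160/1729
  n = 4: D(4) = 4(4 + 1/6) = 50/3; numerator = 3(2160/1729) + 2(204/91) = 14232/1729; a_4 = (14232/1729)/(50/3) = 21348/43225

r = 1/2; a_0 = 1; a_1 = 18/7; a_2 = 204/91; a_3 = 2160/1729; a_4 = 21348/43225


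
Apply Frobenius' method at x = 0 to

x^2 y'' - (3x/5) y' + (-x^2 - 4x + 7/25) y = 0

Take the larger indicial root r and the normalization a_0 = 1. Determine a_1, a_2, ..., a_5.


Write in Frobenius form y'' + (p(x)/x) y' + (q(x)/x^2) y = 0:
  p(x) = -3/5,  q(x) = -x^2 - 4x + 7/25.
Indicial equation: r(r-1) + (-3/5) r + (7/25) = 0 -> roots r_1 = 7/5, r_2 = 1/5.
Take r = r_1 = 7/5. Let y(x) = x^r sum_{n>=0} a_n x^n with a_0 = 1.
Substitute y = x^r sum a_n x^n and match x^{r+n}. The recurrence is
  D(n) a_n - 4 a_{n-1} - 1 a_{n-2} = 0,  where D(n) = (r+n)(r+n-1) + (-3/5)(r+n) + (7/25).
  a_n = [4 a_{n-1} + 1 a_{n-2}] / D(n).
Since the indicial polynomial factors as (r - r_1)(r - r_2), D(n) = (r_1 + n - r_1)(r_1 + n - r_2) = n(n + 6/5).
Evaluating step by step (a_0 = 1):
  n = 1: D(1) = 1(1 + 6/5) = 11/5; numerator = 4(1) = 4; a_1 = (4)/(11/5) = 20/11
  n = 2: D(2) = 2(2 + 6/5) = 32/5; numerator = 4(20/11) + 1(1) = 91/11; a_2 = (91/11)/(32/5) = 455/352
  n = 3: D(3) = 3(3 + 6/5) = 63/5; numerator = 4(455/352) + 1(20/11) = 615/88; a_3 = (615/88)/(63/5) = 1025/1848
  n = 4: D(4) = 4(4 + 6/5) = 104/5; numerator = 4(1025/1848) + 1(455/352) = 25955/7392; a_4 = (25955/7392)/(104/5) = 129775/768768
  n = 5: D(5) = 5(5 + 6/5) = 31; numerator = 4(129775/768768) + 1(1025/1848) = 236375/192192; a_5 = (236375/192192)/(31) = 7625/192192

r = 7/5; a_0 = 1; a_1 = 20/11; a_2 = 455/352; a_3 = 1025/1848; a_4 = 129775/768768; a_5 = 7625/192192


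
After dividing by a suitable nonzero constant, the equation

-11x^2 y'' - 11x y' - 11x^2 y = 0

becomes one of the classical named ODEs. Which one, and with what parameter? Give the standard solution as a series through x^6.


All three coefficients share the factor -11; dividing through by -11 gives  x^2 y'' + x y' + x^2 y = 0.
This matches the Bessel equation x^2 y'' + x y' + (x^2 - nu^2) y = 0 with nu^2 = 0, so nu = 0; the solution bounded at x = 0 is J_0(x).
Frobenius at x = 0: indicial roots ±nu; for r = nu the recurrence k(k + 2nu) c_k = -c_{k-2} gives the standard series J_nu(x) = sum_{k>=0} (-1)^k / (k! (k+nu)!) (x/2)^(2k+nu). Evaluate the first 4 terms:
  k = 0: (-1)^0 / (0! * 0! * 2^0) x^0 = 1/(1*1*1) x^0 = (1) x^0
  k = 1: (-1)^1 / (1! * 1! * 2^2) x^2 = -1/(1*1*4) x^2 = (-1/4) x^2
  k = 2: (-1)^2 / (2! * 2! * 2^4) x^4 = 1/(2*2*16) x^4 = (1/64) x^4
  k = 3: (-1)^3 / (3! * 3! * 2^6) x^6 = -1/(6*6*64) x^6 = (-1/2304) x^6
Hence J_0(x) = -x^6/2304 + x^4/64 - x^2/4 + 1 + ....

J_0(x); series = -x^6/2304 + x^4/64 - x^2/4 + 1


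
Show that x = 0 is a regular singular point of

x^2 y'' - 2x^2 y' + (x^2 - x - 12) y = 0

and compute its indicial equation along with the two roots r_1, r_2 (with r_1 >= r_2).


Divide by x^2 to reach normal form y'' + P_1(x) y' + P_2(x) y = 0 with P_1(x) = -2 and P_2(x) = 1 - 1/x - 12/x^2.
x = 0 is a singular point because the y-coefficient 1 - 1/x - 12/x^2 has a pole at x = 0.
It is a regular singular point because x P_1(x) = p(x) = -2x and x^2 P_2(x) = q(x) = x^2 - x - 12 are polynomials, hence analytic at x = 0.
p(0) = 0,  q(0) = -12.
Indicial equation: r(r-1) + p(0) r + q(0) = 0, i.e. r^2 + (p(0) - 1) r + q(0) = 0, i.e. r^2 - 1 r - 12 = 0.
Discriminant: (-1)^2 - 4(-12) = 49, so r = (1 ± 7)/2.
Solving: r_1 = 4, r_2 = -3.

indicial: r^2 - 1 r - 12 = 0; roots r_1 = 4, r_2 = -3


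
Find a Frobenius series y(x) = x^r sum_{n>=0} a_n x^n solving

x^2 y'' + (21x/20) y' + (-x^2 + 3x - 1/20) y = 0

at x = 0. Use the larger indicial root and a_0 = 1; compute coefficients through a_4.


Write in Frobenius form y'' + (p(x)/x) y' + (q(x)/x^2) y = 0:
  p(x) = 21/20,  q(x) = -x^2 + 3x - 1/20.
Indicial equation: r(r-1) + (21/20) r + (-1/20) = 0 -> roots r_1 = 1/5, r_2 = -1/4.
Take r = r_1 = 1/5. Let y(x) = x^r sum_{n>=0} a_n x^n with a_0 = 1.
Substitute y = x^r sum a_n x^n and match x^{r+n}. The recurrence is
  D(n) a_n + 3 a_{n-1} - 1 a_{n-2} = 0,  where D(n) = (r+n)(r+n-1) + (21/20)(r+n) + (-1/20).
  a_n = [-3 a_{n-1} + 1 a_{n-2}] / D(n).
Since the indicial polynomial factors as (r - r_1)(r - r_2), D(n) = (r_1 + n - r_1)(r_1 + n - r_2) = n(n + 9/20).
Evaluating step by step (a_0 = 1):
  n = 1: D(1) = 1(1 + 9/20) = 29/20; numerator = -3(1) = -3; a_1 = (-3)/(29/20) = -60/29
  n = 2: D(2) = 2(2 + 9/20) = 49/10; numerator = -3(-60/29) + 1(1) = 209/29; a_2 = (209/29)/(49/10) = 2090/1421
  n = 3: D(3) = 3(3 + 9/20) = 207/20; numerator = -3(2090/1421) + 1(-60/29) = -9210/1421; a_3 = (-9210/1421)/(207/20) = -61400/98049
  n = 4: D(4) = 4(4 + 9/20) = 89/5; numerator = -3(-61400/98049) + 1(2090/1421) = 109470/32683; a_4 = (109470/32683)/(89/5) = 6150/32683

r = 1/5; a_0 = 1; a_1 = -60/29; a_2 = 2090/1421; a_3 = -61400/98049; a_4 = 6150/32683
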